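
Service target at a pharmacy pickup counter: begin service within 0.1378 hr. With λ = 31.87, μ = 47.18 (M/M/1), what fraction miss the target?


ρ = 31.87/47.18 = 0.6755
P(Wq > t) = ρ·e^{−(μ−λ)t} = 0.6755·e^{−2.1097}
= 0.6755·0.121272 = 0.081919

Final: 0.081919


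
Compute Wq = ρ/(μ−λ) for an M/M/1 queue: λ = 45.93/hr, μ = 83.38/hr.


ρ = 45.93/83.38 = 0.5509
Wq = ρ/(μ−λ) = 0.5509/(83.38 − 45.93) = 0.5509/37.45 = 0.01471 hr

Final: 0.01471 hr


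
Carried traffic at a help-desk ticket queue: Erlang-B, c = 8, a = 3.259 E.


B(8,3.259) = 0.012206 (Erlang-B)
Carried load = a(1 − B) = 3.259·(1 − 0.012206) = 3.259·0.987794 = 3.2192 E

Final: 3.2192 Erlangs


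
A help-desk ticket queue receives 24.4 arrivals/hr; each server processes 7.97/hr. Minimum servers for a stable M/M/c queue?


Stability requires cμ > λ ⇔ c > λ/μ.
λ/μ = 24.4/7.97 = 3.0615
Minimum integer c = ⌊3.0615⌋ + 1 = 4
Check: 4·7.97 = 31.88 > 24.4, while 3·7.97 = 23.91 ≤ 24.4

Final: 4 servers


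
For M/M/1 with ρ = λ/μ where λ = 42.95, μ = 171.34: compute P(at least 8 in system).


ρ = 42.95/171.34 = 0.2507
P(N ≥ n) = ρ^n = 0.2507^8 = 0.00001559

Final: 0.00001559


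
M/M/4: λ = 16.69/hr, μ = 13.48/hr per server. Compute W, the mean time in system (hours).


a = 1.2381; ρ = 0.3095; P₀ = 0.288787
Lq = P₀·a^c·ρ/(c!(1−ρ)²) = 0.01836
Wq = Lq/λ = 0.01836/16.69 = 0.001100 hr
W = Wq + 1/μ = 0.001100 + 0.07418 = 0.07528 hr

Final: 0.07528 hr


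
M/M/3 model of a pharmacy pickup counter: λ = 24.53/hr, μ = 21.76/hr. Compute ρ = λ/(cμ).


ρ = λ/(cμ) = 24.53/(3·21.76) = 24.53/65.28 = 0.3758

Final: 0.3758


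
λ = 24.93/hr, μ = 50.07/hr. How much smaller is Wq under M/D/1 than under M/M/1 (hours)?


ρ = 24.93/50.07 = 0.4979
Wq(M/M/1) = ρ/(μ−λ) = 0.4979/25.14 = 0.01981 hr
Wq(M/D/1) = ρ/(2(μ−λ)) = 0.009903 hr
Savings = 0.01981 − 0.009903 = 0.009903 hr

Final: 0.009903 hr


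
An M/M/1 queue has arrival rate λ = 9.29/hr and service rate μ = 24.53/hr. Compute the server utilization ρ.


ρ = λ/μ = 9.29/24.53 = 0.3787

Final: 0.3787


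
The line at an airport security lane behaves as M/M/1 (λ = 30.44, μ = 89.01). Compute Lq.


ρ = 30.44/89.01 = 0.3420
Lq = ρ²/(1−ρ) = 0.1170/0.6580 = 0.1777

Final: 0.1777


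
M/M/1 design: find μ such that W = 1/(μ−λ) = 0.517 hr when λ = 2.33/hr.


W = 1/(μ−λ) ⇒ μ − λ = 1/W = 1/0.517 = 1.9342
μ = λ + 1/W = 2.33 + 1.9342 = 4.2642 per hr

Final: 4.2642 /hr


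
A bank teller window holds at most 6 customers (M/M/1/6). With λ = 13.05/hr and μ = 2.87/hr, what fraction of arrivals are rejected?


ρ = λ/μ = 13.05/2.87 = 4.5470
P_K = (1−ρ)ρ^K/(1−ρ^(K+1)) = (-3.5470·8838.360052)/(1 − 40188.361911)
= -31350.001858/-40187.361911 = 0.780096

Final: 0.780096


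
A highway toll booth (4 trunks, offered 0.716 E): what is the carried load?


B(4,0.716) = 0.005356 (Erlang-B)
Carried load = a(1 − B) = 0.716·(1 − 0.005356) = 0.716·0.994644 = 0.7122 E

Final: 0.7122 Erlangs


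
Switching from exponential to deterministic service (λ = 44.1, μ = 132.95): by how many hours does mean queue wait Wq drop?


ρ = 44.1/132.95 = 0.3317
Wq(M/M/1) = ρ/(μ−λ) = 0.3317/88.85 = 0.003733 hr
Wq(M/D/1) = ρ/(2(μ−λ)) = 0.001867 hr
Savings = 0.003733 − 0.001867 = 0.001867 hr

Final: 0.001867 hr


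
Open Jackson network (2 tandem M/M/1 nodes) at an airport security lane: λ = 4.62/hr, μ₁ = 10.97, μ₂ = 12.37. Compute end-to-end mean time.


Each node sees arrival rate λ = 4.62/hr (tandem ⇒ throughput preserved).
W₁ = 1/(μ₁−λ) = 1/(10.97−4.62) = 0.15748 hr
W₂ = 1/(μ₂−λ) = 1/(12.37−4.62) = 0.12903 hr
W_total = W₁ + W₂ = 0.15748 + 0.12903 = 0.28651 hr

Final: 0.28651 hr


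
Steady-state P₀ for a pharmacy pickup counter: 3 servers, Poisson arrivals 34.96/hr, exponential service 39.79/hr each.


a = λ/μ = 34.96/39.79 = 0.8786; ρ = a/c = 0.2929
Σ_{k=0}^{2} a^k/k! (terms k=0..2) = 1.00000 + 0.87861 + 0.38598 = 2.26459
Tail: a^3/(3!(1−ρ)) = 0.67825/(6·0.7071) = 0.15986
P₀ = 1/(2.26459 + 0.15986) = 1/2.42445 = 0.412464

Final: 0.412464


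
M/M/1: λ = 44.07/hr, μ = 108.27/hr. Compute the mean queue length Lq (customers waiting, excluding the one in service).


ρ = 44.07/108.27 = 0.4070
Lq = ρ²/(1−ρ) = 0.1657/0.5930 = 0.2794

Final: 0.2794


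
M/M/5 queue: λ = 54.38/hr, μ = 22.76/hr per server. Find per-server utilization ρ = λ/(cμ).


ρ = λ/(cμ) = 54.38/(5·22.76) = 54.38/113.80 = 0.4779

Final: 0.4779


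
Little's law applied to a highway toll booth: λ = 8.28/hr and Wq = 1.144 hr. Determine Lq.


Lq = λWq = 8.28·1.144 = 9.4723

Final: 9.4723


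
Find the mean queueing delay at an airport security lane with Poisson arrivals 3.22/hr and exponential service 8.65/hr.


ρ = 3.22/8.65 = 0.3723
Wq = ρ/(μ−λ) = 0.3723/(8.65 − 3.22) = 0.3723/5.43 = 0.06856 hr

Final: 0.06856 hr


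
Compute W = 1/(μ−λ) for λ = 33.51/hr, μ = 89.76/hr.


W = 1/(μ−λ) = 1/(89.76 − 33.51) = 1/56.25 = 0.01778 hr

Final: 0.01778 hr


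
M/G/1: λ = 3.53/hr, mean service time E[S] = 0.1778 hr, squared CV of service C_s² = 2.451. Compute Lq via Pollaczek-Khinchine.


ρ = λ·E[S] = 3.53·0.1778 = 0.6276
Lq = ρ²(1+C_s²)/(2(1−ρ)) = 0.3939·(1+2.451)/(2·0.3724)
= 0.3939·3.4510/0.7447 = 1.82540

Final: 1.82540


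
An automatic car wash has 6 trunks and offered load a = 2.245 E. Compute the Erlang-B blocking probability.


B(c,a) = (a^c/c!) / Σ_{k=0}^{c} a^k/k!
a^6/6! = 0.177814
Σ terms (k=0..6): 1.00000 + 2.24500 + 2.52001 + 1.88581 + 1.05841 + 0.47523 + 0.17781 = 9.362273
B = 0.177814/9.362273 = 0.018993

Final: 0.018993


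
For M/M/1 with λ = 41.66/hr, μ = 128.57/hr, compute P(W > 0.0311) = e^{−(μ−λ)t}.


W ~ Exponential(μ−λ) for M/M/1.
μ − λ = 128.57 − 41.66 = 86.9100
P(W > t) = e^{−(μ−λ)t} = e^{−2.7029} = 0.067011

Final: 0.067011


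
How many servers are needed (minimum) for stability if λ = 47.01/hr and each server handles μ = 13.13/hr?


Stability requires cμ > λ ⇔ c > λ/μ.
λ/μ = 47.01/13.13 = 3.5804
Minimum integer c = ⌊3.5804⌋ + 1 = 4
Check: 4·13.13 = 52.52 > 47.01, while 3·13.13 = 39.39 ≤ 47.01

Final: 4 servers


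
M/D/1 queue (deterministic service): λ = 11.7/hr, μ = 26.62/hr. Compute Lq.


ρ = 11.7/26.62 = 0.4395
M/D/1: Lq = ρ²/(2(1−ρ)) = 0.1932/(2·0.5605) = 0.17233

Final: 0.17233


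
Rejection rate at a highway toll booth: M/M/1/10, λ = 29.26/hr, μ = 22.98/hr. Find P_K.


ρ = λ/μ = 29.26/22.98 = 1.2733
P_K = (1−ρ)ρ^K/(1−ρ^(K+1)) = (-0.2733·11.200643)/(1 − 14.261568)
= -3.060924/-13.261568 = 0.230812

Final: 0.230812


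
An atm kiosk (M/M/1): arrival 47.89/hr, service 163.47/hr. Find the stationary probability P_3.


ρ = 47.89/163.47 = 0.2930
P_n = (1−ρ)·ρ^n = (1 − 0.2930)·0.2930^3 = 0.7070·0.025143 = 0.017777

Final: 0.017777


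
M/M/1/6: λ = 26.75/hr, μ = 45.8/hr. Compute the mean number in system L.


ρ = 26.75/45.8 = 0.5841
L = ρ[1 − (K+1)ρ^K + Kρ^(K+1)] / [(1−ρ)(1−ρ^(K+1))]
Numerator: 0.5841·(1 − 7·0.039696 + 6·0.023185) = 0.503015
Denominator: (0.4159)·(0.976815) = 0.406295
L = 0.503015/0.406295 = 1.2381

Final: 1.2381


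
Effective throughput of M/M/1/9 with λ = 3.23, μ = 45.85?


ρ = 0.07045; P_K = (1−ρ)ρ^9/(1−ρ^10) = 3.972e-11
λ_eff = λ(1 − P_K) = 3.23·(1 − 3.972e-11) = 3.23·1.000000 = 3.2300 /hr

Final: 3.2300 /hr


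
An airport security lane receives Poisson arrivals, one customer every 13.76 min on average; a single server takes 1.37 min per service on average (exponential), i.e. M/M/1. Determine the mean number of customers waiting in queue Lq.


λ = 60/13.76 = 4.3605 /hr
μ = 60/1.37 = 43.7956 /hr
ρ = λ/μ = 4.3605/43.7956 = 0.09956
Lq = ρ²/(1−ρ) = 0.009913/0.9004 = 0.01101

Final: 0.01101


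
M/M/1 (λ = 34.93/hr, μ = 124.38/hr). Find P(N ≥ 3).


ρ = 34.93/124.38 = 0.2808
P(N ≥ n) = ρ^n = 0.2808^3 = 0.022148

Final: 0.022148


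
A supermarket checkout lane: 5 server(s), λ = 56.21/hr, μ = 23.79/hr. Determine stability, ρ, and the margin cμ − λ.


Total capacity cμ = 5·23.79 = 118.95/hr
ρ = λ/(cμ) = 56.21/118.95 = 0.4726
Stable ⇔ ρ < 1: YES
Spare capacity = cμ − λ = 118.95 − 56.21 = 62.74/hr

Final: ρ = 0.4726; stable; margin = 62.74/hr


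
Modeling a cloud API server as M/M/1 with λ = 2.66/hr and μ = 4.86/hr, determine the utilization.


ρ = λ/μ = 2.66/4.86 = 0.5473

Final: 0.5473


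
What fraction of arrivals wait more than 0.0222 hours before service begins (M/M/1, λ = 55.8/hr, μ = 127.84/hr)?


ρ = 55.8/127.84 = 0.4365
P(Wq > t) = ρ·e^{−(μ−λ)t} = 0.4365·e^{−1.5993}
= 0.4365·0.202040 = 0.088187

Final: 0.088187


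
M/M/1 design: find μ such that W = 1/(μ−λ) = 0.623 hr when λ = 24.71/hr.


W = 1/(μ−λ) ⇒ μ − λ = 1/W = 1/0.623 = 1.6051
μ = λ + 1/W = 24.71 + 1.6051 = 26.3151 per hr

Final: 26.3151 /hr


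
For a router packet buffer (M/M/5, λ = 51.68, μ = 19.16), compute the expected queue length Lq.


a = λ/μ = 2.6973; ρ = a/5 = 0.5395
P₀ = 0.064959
Lq = P₀·a^c·ρ / (c!·(1−ρ)²) = 0.064959·142.76936·0.5395/(120·0.21210)
= 0.19657

Final: 0.19657


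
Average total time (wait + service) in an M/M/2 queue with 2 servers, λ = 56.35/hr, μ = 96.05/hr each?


a = 0.5867; ρ = 0.2933; P₀ = 0.546388
Lq = P₀·a^c·ρ/(c!(1−ρ)²) = 0.05523
Wq = Lq/λ = 0.05523/56.35 = 0.0009802 hr
W = Wq + 1/μ = 0.0009802 + 0.01041 = 0.01139 hr

Final: 0.01139 hr


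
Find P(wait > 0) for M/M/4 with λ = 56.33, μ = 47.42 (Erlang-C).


a = λ/μ = 1.1879; ρ = a/4 = 0.2970
P₀ = 0.303875 (from M/M/c formula)
C(c,a) = [a^c/(c!(1−ρ))]·P₀ = [1.99119/(24·0.7030)]·0.303875
= 0.11801·0.303875 = 0.035861

Final: 0.035861


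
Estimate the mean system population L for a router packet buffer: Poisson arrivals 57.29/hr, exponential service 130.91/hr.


ρ = λ/μ = 57.29/130.91 = 0.4376
L = ρ/(1−ρ) = 0.4376/(1 − 0.4376) = 0.4376/0.5624 = 0.7782

Final: 0.7782


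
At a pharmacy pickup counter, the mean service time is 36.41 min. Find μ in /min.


μ = 1/(service time) in consistent units.
1 minute = 1 min, so μ = 1/36.41 = 0.02746 per minute

Final: 0.02746 /min


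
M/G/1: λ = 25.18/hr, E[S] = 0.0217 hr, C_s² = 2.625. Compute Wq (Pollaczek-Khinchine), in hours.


ρ = λ·E[S] = 25.18·0.0217 = 0.5464
E[S²] = E[S]²(1+C_s²) = 0.0217²·(1+2.625) = 0.001707
Wq = λ·E[S²]/(2(1−ρ)) = 25.18·0.001707/(2·0.4536) = 0.04738 hr

Final: 0.04738 hr


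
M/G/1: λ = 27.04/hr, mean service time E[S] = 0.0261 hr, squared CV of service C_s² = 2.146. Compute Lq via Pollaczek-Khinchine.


ρ = λ·E[S] = 27.04·0.0261 = 0.7057
Lq = ρ²(1+C_s²)/(2(1−ρ)) = 0.4981·(1+2.146)/(2·0.2943)
= 0.4981·3.1460/0.5885 = 2.66255

Final: 2.66255


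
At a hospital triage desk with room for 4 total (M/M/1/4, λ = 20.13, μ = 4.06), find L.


ρ = 20.13/4.06 = 4.9581
L = ρ[1 − (K+1)ρ^K + Kρ^(K+1)] / [(1−ρ)(1−ρ^(K+1))]
Numerator: 4.9581·(1 − 5·604.325563 + 4·2996.323542) = 44447.963968
Denominator: (-3.9581)·(-2995.323542) = 11855.874217
L = 44447.963968/11855.874217 = 3.7490

Final: 3.7490


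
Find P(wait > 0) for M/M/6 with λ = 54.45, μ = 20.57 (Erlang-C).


a = λ/μ = 2.6471; ρ = a/6 = 0.4412
P₀ = 0.070296 (from M/M/c formula)
C(c,a) = [a^c/(c!(1−ρ))]·P₀ = [344.01831/(720·0.5588)]·0.070296
= 0.85502·0.070296 = 0.060104

Final: 0.060104


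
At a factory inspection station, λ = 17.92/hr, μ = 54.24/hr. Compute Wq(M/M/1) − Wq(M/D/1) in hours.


ρ = 17.92/54.24 = 0.3304
Wq(M/M/1) = ρ/(μ−λ) = 0.3304/36.32 = 0.009096 hr
Wq(M/D/1) = ρ/(2(μ−λ)) = 0.004548 hr
Savings = 0.009096 − 0.004548 = 0.004548 hr

Final: 0.004548 hr


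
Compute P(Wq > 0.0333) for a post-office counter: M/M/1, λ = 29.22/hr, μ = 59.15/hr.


ρ = 29.22/59.15 = 0.4940
P(Wq > t) = ρ·e^{−(μ−λ)t} = 0.4940·e^{−0.9967}
= 0.4940·0.369107 = 0.182338

Final: 0.182338


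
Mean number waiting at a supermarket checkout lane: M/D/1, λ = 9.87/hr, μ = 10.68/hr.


ρ = 9.87/10.68 = 0.9242
M/D/1: Lq = ρ²/(2(1−ρ)) = 0.8541/(2·0.07584) = 5.63051

Final: 5.63051


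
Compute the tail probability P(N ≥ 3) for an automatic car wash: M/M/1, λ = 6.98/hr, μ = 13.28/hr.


ρ = 6.98/13.28 = 0.5256
P(N ≥ n) = ρ^n = 0.5256^3 = 0.145202

Final: 0.145202


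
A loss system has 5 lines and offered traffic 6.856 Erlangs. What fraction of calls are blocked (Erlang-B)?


B(c,a) = (a^c/c!) / Σ_{k=0}^{c} a^k/k!
a^5/5! = 126.232969
Σ terms (k=0..5): 1.00000 + 6.85600 + 23.50237 + 53.71075 + 92.06022 + 126.23297 = 303.362299
B = 126.232969/303.362299 = 0.416113

Final: 0.416113


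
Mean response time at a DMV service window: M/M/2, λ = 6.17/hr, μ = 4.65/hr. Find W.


a = 1.3269; ρ = 0.6634; P₀ = 0.202327
Lq = P₀·a^c·ρ/(c!(1−ρ)²) = 1.04320
Wq = Lq/λ = 1.04320/6.17 = 0.16908 hr
W = Wq + 1/μ = 0.16908 + 0.21505 = 0.38413 hr

Final: 0.38413 hr


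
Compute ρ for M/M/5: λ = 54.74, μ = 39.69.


ρ = λ/(cμ) = 54.74/(5·39.69) = 54.74/198.45 = 0.2758

Final: 0.2758


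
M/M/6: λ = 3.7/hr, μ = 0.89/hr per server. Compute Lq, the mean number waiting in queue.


a = λ/μ = 4.1573; ρ = a/6 = 0.6929
P₀ = 0.013905
Lq = P₀·a^c·ρ / (c!·(1−ρ)²) = 0.013905·5162.62172·0.6929/(720·0.09432)
= 0.73243

Final: 0.73243


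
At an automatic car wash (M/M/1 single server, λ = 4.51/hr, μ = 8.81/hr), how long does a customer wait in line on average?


ρ = 4.51/8.81 = 0.5119
Wq = ρ/(μ−λ) = 0.5119/(8.81 − 4.51) = 0.5119/4.30 = 0.1191 hr

Final: 0.1191 hr


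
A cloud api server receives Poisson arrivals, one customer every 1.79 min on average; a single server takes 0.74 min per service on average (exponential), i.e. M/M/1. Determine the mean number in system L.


λ = 60/1.79 = 33.5196 /hr
μ = 60/0.74 = 81.0811 /hr
ρ = λ/μ = 33.5196/81.0811 = 0.4134
L = ρ/(1−ρ) = 0.4134/0.5866 = 0.7048

Final: 0.7048


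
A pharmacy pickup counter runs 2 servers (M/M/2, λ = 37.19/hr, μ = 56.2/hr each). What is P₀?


a = λ/μ = 37.19/56.2 = 0.6617; ρ = a/c = 0.3309
Σ_{k=0}^{1} a^k/k! (terms k=0..1) = 1.00000 + 0.66174 = 1.66174
Tail: a^2/(2!(1−ρ)) = 0.43790/(2·0.6691) = 0.32722
P₀ = 1/(1.66174 + 0.32722) = 1/1.98896 = 0.502774

Final: 0.502774


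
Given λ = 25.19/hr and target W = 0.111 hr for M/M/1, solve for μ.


W = 1/(μ−λ) ⇒ μ − λ = 1/W = 1/0.111 = 9.0090
μ = λ + 1/W = 25.19 + 9.0090 = 34.1990 per hr

Final: 34.1990 /hr


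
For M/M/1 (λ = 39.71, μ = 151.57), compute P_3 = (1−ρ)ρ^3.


ρ = 39.71/151.57 = 0.2620
P_n = (1−ρ)·ρ^n = (1 − 0.2620)·0.2620^3 = 0.7380·0.017983 = 0.013272

Final: 0.013272


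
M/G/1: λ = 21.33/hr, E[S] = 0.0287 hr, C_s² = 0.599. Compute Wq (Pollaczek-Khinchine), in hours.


ρ = λ·E[S] = 21.33·0.0287 = 0.6122
E[S²] = E[S]²(1+C_s²) = 0.0287²·(1+0.599) = 0.001317
Wq = λ·E[S²]/(2(1−ρ)) = 21.33·0.001317/(2·0.3878) = 0.03622 hr

Final: 0.03622 hr


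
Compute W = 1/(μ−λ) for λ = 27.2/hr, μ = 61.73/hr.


W = 1/(μ−λ) = 1/(61.73 − 27.2) = 1/34.53 = 0.02896 hr

Final: 0.02896 hr


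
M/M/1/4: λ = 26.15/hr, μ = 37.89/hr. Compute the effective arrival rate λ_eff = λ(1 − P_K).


ρ = 0.6902; P_K = (1−ρ)ρ^4/(1−ρ^5) = 0.083347
λ_eff = λ(1 − P_K) = 26.15·(1 − 0.083347) = 26.15·0.916653 = 23.9705 /hr

Final: 23.9705 /hr


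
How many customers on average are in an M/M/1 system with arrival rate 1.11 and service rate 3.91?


ρ = λ/μ = 1.11/3.91 = 0.2839
L = ρ/(1−ρ) = 0.2839/(1 − 0.2839) = 0.2839/0.7161 = 0.3964

Final: 0.3964


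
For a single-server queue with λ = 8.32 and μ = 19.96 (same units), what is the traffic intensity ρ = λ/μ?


ρ = λ/μ = 8.32/19.96 = 0.4168

Final: 0.4168


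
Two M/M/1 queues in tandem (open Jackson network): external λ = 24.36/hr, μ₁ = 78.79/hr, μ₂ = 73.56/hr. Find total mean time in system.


Each node sees arrival rate λ = 24.36/hr (tandem ⇒ throughput preserved).
W₁ = 1/(μ₁−λ) = 1/(78.79−24.36) = 0.01837 hr
W₂ = 1/(μ₂−λ) = 1/(73.56−24.36) = 0.02033 hr
W_total = W₁ + W₂ = 0.01837 + 0.02033 = 0.03870 hr

Final: 0.03870 hr


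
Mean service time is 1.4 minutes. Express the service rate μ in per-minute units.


μ = 1/(service time) in consistent units.
1 minute = 1 min, so μ = 1/1.4 = 0.7143 per minute

Final: 0.7143 /min


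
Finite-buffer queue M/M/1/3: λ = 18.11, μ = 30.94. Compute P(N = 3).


ρ = λ/μ = 18.11/30.94 = 0.5853
P_K = (1−ρ)ρ^K/(1−ρ^(K+1)) = (0.4147·0.200537)/(1 − 0.117380)
= 0.083157/0.882620 = 0.094216

Final: 0.094216


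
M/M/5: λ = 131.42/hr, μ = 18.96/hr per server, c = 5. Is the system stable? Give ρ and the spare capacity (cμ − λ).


Total capacity cμ = 5·18.96 = 94.80/hr
ρ = λ/(cμ) = 131.42/94.80 = 1.3863
Stable ⇔ ρ < 1: NO
Spare capacity = cμ − λ = 94.80 − 131.42 = -36.62/hr

Final: ρ = 1.3863; unstable; margin = -36.62/hr


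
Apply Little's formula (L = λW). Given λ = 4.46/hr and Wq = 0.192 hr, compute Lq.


Lq = λWq = 4.46·0.192 = 0.8563

Final: 0.8563


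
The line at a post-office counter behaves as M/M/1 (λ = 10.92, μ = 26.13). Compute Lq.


ρ = 10.92/26.13 = 0.4179
Lq = ρ²/(1−ρ) = 0.1746/0.5821 = 0.3000

Final: 0.3000


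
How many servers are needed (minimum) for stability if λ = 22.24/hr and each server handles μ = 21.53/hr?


Stability requires cμ > λ ⇔ c > λ/μ.
λ/μ = 22.24/21.53 = 1.0330
Minimum integer c = ⌊1.0330⌋ + 1 = 2
Check: 2·21.53 = 43.06 > 22.24, while 1·21.53 = 21.53 ≤ 22.24

Final: 2 servers


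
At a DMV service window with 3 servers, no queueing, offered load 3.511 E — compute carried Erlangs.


B(3,3.511) = 0.403255 (Erlang-B)
Carried load = a(1 − B) = 3.511·(1 − 0.403255) = 3.511·0.596745 = 2.0952 E

Final: 2.0952 Erlangs


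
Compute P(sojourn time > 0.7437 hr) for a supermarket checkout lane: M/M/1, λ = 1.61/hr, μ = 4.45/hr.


W ~ Exponential(μ−λ) for M/M/1.
μ − λ = 4.45 − 1.61 = 2.8400
P(W > t) = e^{−(μ−λ)t} = e^{−2.1121} = 0.120983

Final: 0.120983


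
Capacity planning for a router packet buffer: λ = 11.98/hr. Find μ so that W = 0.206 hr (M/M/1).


W = 1/(μ−λ) ⇒ μ − λ = 1/W = 1/0.206 = 4.8544
μ = λ + 1/W = 11.98 + 4.8544 = 16.8344 per hr

Final: 16.8344 /hr


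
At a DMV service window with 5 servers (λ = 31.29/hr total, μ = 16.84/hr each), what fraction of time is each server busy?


ρ = λ/(cμ) = 31.29/(5·16.84) = 31.29/84.20 = 0.3716

Final: 0.3716


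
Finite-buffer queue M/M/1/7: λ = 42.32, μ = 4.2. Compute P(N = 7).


ρ = λ/μ = 42.32/4.2 = 10.0762
P_K = (1−ρ)ρ^K/(1−ρ^(K+1)) = (-9.0762·10545679.794053)/(1 − 106260278.305792)
= -95714598.511739/-106260277.305792 = 0.900756

Final: 0.900756


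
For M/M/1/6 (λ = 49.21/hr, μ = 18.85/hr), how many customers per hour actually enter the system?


ρ = 2.6106; P_K = (1−ρ)ρ^6/(1−ρ^7) = 0.617695
λ_eff = λ(1 − P_K) = 49.21·(1 − 0.617695) = 49.21·0.382305 = 18.8132 /hr

Final: 18.8132 /hr


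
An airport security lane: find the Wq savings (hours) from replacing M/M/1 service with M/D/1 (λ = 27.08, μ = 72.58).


ρ = 27.08/72.58 = 0.3731
Wq(M/M/1) = ρ/(μ−λ) = 0.3731/45.50 = 0.008200 hr
Wq(M/D/1) = ρ/(2(μ−λ)) = 0.004100 hr
Savings = 0.008200 − 0.004100 = 0.004100 hr

Final: 0.004100 hr


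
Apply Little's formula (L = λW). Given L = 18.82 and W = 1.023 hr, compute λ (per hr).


λ = L/W = 18.82/1.023 = 18.3969 /hr

Final: 18.3969 /hr


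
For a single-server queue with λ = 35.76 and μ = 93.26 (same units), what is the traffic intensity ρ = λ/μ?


ρ = λ/μ = 35.76/93.26 = 0.3834

Final: 0.3834


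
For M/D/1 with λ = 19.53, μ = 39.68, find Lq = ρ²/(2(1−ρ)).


ρ = 19.53/39.68 = 0.4922
M/D/1: Lq = ρ²/(2(1−ρ)) = 0.2422/(2·0.5078) = 0.23852

Final: 0.23852


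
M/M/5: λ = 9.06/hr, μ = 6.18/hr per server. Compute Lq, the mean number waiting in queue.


a = λ/μ = 1.4660; ρ = a/5 = 0.2932
P₀ = 0.230518
Lq = P₀·a^c·ρ / (c!·(1−ρ)²) = 0.230518·6.77171·0.2932/(120·0.49956)
= 0.007635

Final: 0.007635


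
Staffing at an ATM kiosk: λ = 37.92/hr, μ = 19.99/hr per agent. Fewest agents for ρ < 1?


Stability requires cμ > λ ⇔ c > λ/μ.
λ/μ = 37.92/19.99 = 1.8969
Minimum integer c = ⌊1.8969⌋ + 1 = 2
Check: 2·19.99 = 39.98 > 37.92, while 1·19.99 = 19.99 ≤ 37.92

Final: 2 servers


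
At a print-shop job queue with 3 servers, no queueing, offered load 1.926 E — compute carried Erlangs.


B(3,1.926) = 0.199405 (Erlang-B)
Carried load = a(1 − B) = 1.926·(1 − 0.199405) = 1.926·0.800595 = 1.5419 E

Final: 1.5419 Erlangs


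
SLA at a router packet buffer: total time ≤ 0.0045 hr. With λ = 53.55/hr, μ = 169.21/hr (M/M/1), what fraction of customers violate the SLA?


W ~ Exponential(μ−λ) for M/M/1.
μ − λ = 169.21 − 53.55 = 115.6600
P(W > t) = e^{−(μ−λ)t} = e^{−0.5205} = 0.594241

Final: 0.594241


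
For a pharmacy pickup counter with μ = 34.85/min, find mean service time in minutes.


Mean service time = 1/μ = 1/34.85 minute = 0.02869 minute
In minutes: 0.02869 × 1 = 0.02869 min

Final: 0.02869 min


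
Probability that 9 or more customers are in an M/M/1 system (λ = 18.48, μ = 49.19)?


ρ = 18.48/49.19 = 0.3757
P(N ≥ n) = ρ^n = 0.3757^9 = 0.0001491

Final: 0.0001491


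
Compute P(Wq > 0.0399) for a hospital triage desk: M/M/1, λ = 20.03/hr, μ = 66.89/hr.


ρ = 20.03/66.89 = 0.2994
P(Wq > t) = ρ·e^{−(μ−λ)t} = 0.2994·e^{−1.8697}
= 0.2994·0.154168 = 0.046165

Final: 0.046165


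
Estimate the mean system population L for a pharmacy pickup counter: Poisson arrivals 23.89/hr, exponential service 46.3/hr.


ρ = λ/μ = 23.89/46.3 = 0.5160
L = ρ/(1−ρ) = 0.5160/(1 − 0.5160) = 0.5160/0.4840 = 1.0660

Final: 1.0660


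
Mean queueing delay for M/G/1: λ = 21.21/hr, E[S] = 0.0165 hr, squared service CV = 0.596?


ρ = λ·E[S] = 21.21·0.0165 = 0.3500
E[S²] = E[S]²(1+C_s²) = 0.0165²·(1+0.596) = 0.0004345
Wq = λ·E[S²]/(2(1−ρ)) = 21.21·0.0004345/(2·0.6500) = 0.007089 hr

Final: 0.007089 hr


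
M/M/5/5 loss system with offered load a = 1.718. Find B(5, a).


B(c,a) = (a^c/c!) / Σ_{k=0}^{c} a^k/k!
a^5/5! = 0.124720
Σ terms (k=0..5): 1.00000 + 1.71800 + 1.47576 + 0.84512 + 0.36298 + 0.12472 = 5.526580
B = 0.124720/5.526580 = 0.022567

Final: 0.022567


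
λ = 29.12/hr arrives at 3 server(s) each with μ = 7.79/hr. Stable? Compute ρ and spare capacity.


Total capacity cμ = 3·7.79 = 23.37/hr
ρ = λ/(cμ) = 29.12/23.37 = 1.2460
Stable ⇔ ρ < 1: NO
Spare capacity = cμ − λ = 23.37 − 29.12 = -5.75/hr

Final: ρ = 1.2460; unstable; margin = -5.75/hr


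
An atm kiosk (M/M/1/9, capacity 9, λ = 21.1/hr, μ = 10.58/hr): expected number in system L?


ρ = 21.1/10.58 = 1.9943
L = ρ[1 − (K+1)ρ^K + Kρ^(K+1)] / [(1−ρ)(1−ρ^(K+1))]
Numerator: 1.9943·(1 − 10·499.081060 + 9·995.331792) = 7913.847229
Denominator: (-0.9943)·(-994.331792) = 988.692859
L = 7913.847229/988.692859 = 8.0044

Final: 8.0044


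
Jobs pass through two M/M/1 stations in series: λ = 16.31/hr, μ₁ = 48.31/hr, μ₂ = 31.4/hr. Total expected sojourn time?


Each node sees arrival rate λ = 16.31/hr (tandem ⇒ throughput preserved).
W₁ = 1/(μ₁−λ) = 1/(48.31−16.31) = 0.03125 hr
W₂ = 1/(μ₂−λ) = 1/(31.4−16.31) = 0.06627 hr
W_total = W₁ + W₂ = 0.03125 + 0.06627 = 0.09752 hr

Final: 0.09752 hr


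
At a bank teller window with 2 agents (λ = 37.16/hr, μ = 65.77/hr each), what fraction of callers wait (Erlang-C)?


a = λ/μ = 0.5650; ρ = a/2 = 0.2825
P₀ = 0.559455 (from M/M/c formula)
C(c,a) = [a^c/(c!(1−ρ))]·P₀ = [0.31922/(2·0.7175)]·0.559455
= 0.22246·0.559455 = 0.124454

Final: 0.124454


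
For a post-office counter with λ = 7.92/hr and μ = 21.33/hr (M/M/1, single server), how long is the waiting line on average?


ρ = 7.92/21.33 = 0.3713
Lq = ρ²/(1−ρ) = 0.1379/0.6287 = 0.2193

Final: 0.2193


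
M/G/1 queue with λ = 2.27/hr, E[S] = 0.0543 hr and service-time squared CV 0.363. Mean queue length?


ρ = λ·E[S] = 2.27·0.0543 = 0.1233
Lq = ρ²(1+C_s²)/(2(1−ρ)) = 0.01519·(1+0.363)/(2·0.8767)
= 0.01519·1.3630/1.7535 = 0.01181

Final: 0.01181


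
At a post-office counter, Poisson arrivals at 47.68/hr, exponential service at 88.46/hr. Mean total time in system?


W = 1/(μ−λ) = 1/(88.46 − 47.68) = 1/40.78 = 0.02452 hr

Final: 0.02452 hr


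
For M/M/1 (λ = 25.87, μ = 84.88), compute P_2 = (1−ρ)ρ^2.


ρ = 25.87/84.88 = 0.3048
P_n = (1−ρ)·ρ^n = (1 − 0.3048)·0.3048^2 = 0.6952·0.092893 = 0.064581

Final: 0.064581


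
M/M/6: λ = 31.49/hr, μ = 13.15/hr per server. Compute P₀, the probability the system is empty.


a = λ/μ = 31.49/13.15 = 2.3947; ρ = a/c = 0.3991
Σ_{k=0}^{5} a^k/k! (terms k=0..5) = 1.00000 + 2.39468 + 2.86724 + 2.28870 + 1.37018 + 0.65623 = 10.57702
Tail: a^6/(6!(1−ρ)) = 188.57384/(720·0.6009) = 0.43587
P₀ = 1/(10.57702 + 0.43587) = 1/11.01289 = 0.090803

Final: 0.090803


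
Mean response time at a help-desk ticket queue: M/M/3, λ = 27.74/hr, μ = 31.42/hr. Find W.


a = 0.8829; ρ = 0.2943; P₀ = 0.410654
Lq = P₀·a^c·ρ/(c!(1−ρ)²) = 0.02783
Wq = Lq/λ = 0.02783/27.74 = 0.001003 hr
W = Wq + 1/μ = 0.001003 + 0.03183 = 0.03283 hr

Final: 0.03283 hr


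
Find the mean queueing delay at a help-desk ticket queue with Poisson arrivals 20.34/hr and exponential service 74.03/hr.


ρ = 20.34/74.03 = 0.2748
Wq = ρ/(μ−λ) = 0.2748/(74.03 − 20.34) = 0.2748/53.69 = 0.005117 hr

Final: 0.005117 hr


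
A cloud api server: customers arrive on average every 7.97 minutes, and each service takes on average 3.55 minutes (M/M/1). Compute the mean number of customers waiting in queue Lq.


λ = 60/7.97 = 7.5282 /hr
μ = 60/3.55 = 16.9014 /hr
ρ = λ/μ = 7.5282/16.9014 = 0.4454
Lq = ρ²/(1−ρ) = 0.1984/0.5546 = 0.3577

Final: 0.3577


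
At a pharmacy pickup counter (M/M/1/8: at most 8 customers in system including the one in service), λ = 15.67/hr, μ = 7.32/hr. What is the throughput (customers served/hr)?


ρ = 2.1407; P_K = (1−ρ)ρ^8/(1−ρ^9) = 0.533430
λ_eff = λ(1 − P_K) = 15.67·(1 − 0.533430) = 15.67·0.466570 = 7.3111 /hr

Final: 7.3111 /hr


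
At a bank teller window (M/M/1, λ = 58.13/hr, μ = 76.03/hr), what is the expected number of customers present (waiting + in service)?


ρ = λ/μ = 58.13/76.03 = 0.7646
L = ρ/(1−ρ) = 0.7646/(1 − 0.7646) = 0.7646/0.2354 = 3.2475

Final: 3.2475


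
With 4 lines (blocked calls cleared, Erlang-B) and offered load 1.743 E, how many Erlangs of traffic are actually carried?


B(4,1.743) = 0.069554 (Erlang-B)
Carried load = a(1 − B) = 1.743·(1 − 0.069554) = 1.743·0.930446 = 1.6218 E

Final: 1.6218 Erlangs


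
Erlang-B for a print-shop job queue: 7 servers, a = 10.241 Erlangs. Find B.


B(c,a) = (a^c/c!) / Σ_{k=0}^{c} a^k/k!
a^7/7! = 2344.045441
Σ terms (k=0..7): 1.00000 + 10.24100 + 52.43904 + 179.00940 + 458.30883 + 938.70814 + 1602.21835 + 2344.04544 = 5585.970202
B = 2344.045441/5585.970202 = 0.419631

Final: 0.419631


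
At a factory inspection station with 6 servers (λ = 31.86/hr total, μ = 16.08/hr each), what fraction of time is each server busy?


ρ = λ/(cμ) = 31.86/(6·16.08) = 31.86/96.48 = 0.3302

Final: 0.3302


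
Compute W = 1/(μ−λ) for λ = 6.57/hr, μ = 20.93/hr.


W = 1/(μ−λ) = 1/(20.93 − 6.57) = 1/14.36 = 0.06964 hr

Final: 0.06964 hr


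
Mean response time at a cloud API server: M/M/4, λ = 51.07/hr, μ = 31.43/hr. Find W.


a = 1.6249; ρ = 0.4062; P₀ = 0.194206
Lq = P₀·a^c·ρ/(c!(1−ρ)²) = 0.06499
Wq = Lq/λ = 0.06499/51.07 = 0.001273 hr
W = Wq + 1/μ = 0.001273 + 0.03182 = 0.03309 hr

Final: 0.03309 hr


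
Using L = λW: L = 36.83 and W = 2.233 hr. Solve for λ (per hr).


λ = L/W = 36.83/2.233 = 16.4935 /hr

Final: 16.4935 /hr


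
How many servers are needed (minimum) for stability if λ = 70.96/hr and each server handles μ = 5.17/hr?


Stability requires cμ > λ ⇔ c > λ/μ.
λ/μ = 70.96/5.17 = 13.7253
Minimum integer c = ⌊13.7253⌋ + 1 = 14
Check: 14·5.17 = 72.38 > 70.96, while 13·5.17 = 67.21 ≤ 70.96

Final: 14 servers


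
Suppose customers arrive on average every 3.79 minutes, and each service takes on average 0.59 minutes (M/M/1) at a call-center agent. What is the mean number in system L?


λ = 60/3.79 = 15.8311 /hr
μ = 60/0.59 = 101.6949 /hr
ρ = λ/μ = 15.8311/101.6949 = 0.1557
L = ρ/(1−ρ) = 0.1557/0.8443 = 0.1844

Final: 0.1844


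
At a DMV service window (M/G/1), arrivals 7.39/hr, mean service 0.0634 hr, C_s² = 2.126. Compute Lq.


ρ = λ·E[S] = 7.39·0.0634 = 0.4685
Lq = ρ²(1+C_s²)/(2(1−ρ)) = 0.2195·(1+2.126)/(2·0.5315)
= 0.2195·3.1260/1.0629 = 0.64557

Final: 0.64557


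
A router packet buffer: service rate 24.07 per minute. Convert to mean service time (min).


Mean service time = 1/μ = 1/24.07 minute = 0.04155 minute
In minutes: 0.04155 × 1 = 0.04155 min

Final: 0.04155 min


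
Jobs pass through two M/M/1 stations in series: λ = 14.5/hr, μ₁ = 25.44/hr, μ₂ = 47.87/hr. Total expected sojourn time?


Each node sees arrival rate λ = 14.5/hr (tandem ⇒ throughput preserved).
W₁ = 1/(μ₁−λ) = 1/(25.44−14.5) = 0.09141 hr
W₂ = 1/(μ₂−λ) = 1/(47.87−14.5) = 0.02997 hr
W_total = W₁ + W₂ = 0.09141 + 0.02997 = 0.12137 hr

Final: 0.12137 hr


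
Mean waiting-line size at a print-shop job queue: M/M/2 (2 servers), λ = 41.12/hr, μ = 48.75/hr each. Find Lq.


a = λ/μ = 0.8435; ρ = a/2 = 0.4217
P₀ = 0.406723
Lq = P₀·a^c·ρ / (c!·(1−ρ)²) = 0.406723·0.71147·0.4217/(2·0.33438)
= 0.18249

Final: 0.18249


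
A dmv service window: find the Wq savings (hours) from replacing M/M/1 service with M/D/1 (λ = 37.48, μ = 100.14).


ρ = 37.48/100.14 = 0.3743
Wq(M/M/1) = ρ/(μ−λ) = 0.3743/62.66 = 0.005973 hr
Wq(M/D/1) = ρ/(2(μ−λ)) = 0.002987 hr
Savings = 0.005973 − 0.002987 = 0.002987 hr

Final: 0.002987 hr


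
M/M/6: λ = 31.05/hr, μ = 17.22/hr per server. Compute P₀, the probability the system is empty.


a = λ/μ = 31.05/17.22 = 1.8031; ρ = a/c = 0.3005
Σ_{k=0}^{5} a^k/k! (terms k=0..5) = 1.00000 + 1.80314 + 1.62565 + 0.97709 + 0.44046 + 0.15884 = 6.00517
Tail: a^6/(6!(1−ρ)) = 34.36930/(720·0.6995) = 0.06824
P₀ = 1/(6.00517 + 0.06824) = 1/6.07341 = 0.164652

Final: 0.164652


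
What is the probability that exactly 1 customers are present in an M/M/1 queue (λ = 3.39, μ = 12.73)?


ρ = 3.39/12.73 = 0.2663
P_n = (1−ρ)·ρ^n = (1 − 0.2663)·0.2663^1 = 0.7337·0.266300 = 0.195384

Final: 0.195384


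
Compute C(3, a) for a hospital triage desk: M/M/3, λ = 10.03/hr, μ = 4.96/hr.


a = λ/μ = 2.0222; ρ = a/3 = 0.6741
P₀ = 0.107584 (from M/M/c formula)
C(c,a) = [a^c/(c!(1−ρ))]·P₀ = [8.26909/(6·0.3259)]·0.107584
= 4.22832·0.107584 = 0.454898

Final: 0.454898


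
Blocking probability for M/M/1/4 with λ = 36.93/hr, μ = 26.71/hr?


ρ = λ/μ = 36.93/26.71 = 1.3826
P_K = (1−ρ)ρ^K/(1−ρ^(K+1)) = (-0.3826·3.654447)/(1 − 5.052742)
= -1.398295/-4.052742 = 0.345024

Final: 0.345024


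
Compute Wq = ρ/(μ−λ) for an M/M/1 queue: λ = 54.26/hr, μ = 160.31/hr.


ρ = 54.26/160.31 = 0.3385
Wq = ρ/(μ−λ) = 0.3385/(160.31 − 54.26) = 0.3385/106.05 = 0.003192 hr

Final: 0.003192 hr


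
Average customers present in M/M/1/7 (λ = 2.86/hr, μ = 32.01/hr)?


ρ = 2.86/32.01 = 0.08935
L = ρ[1 − (K+1)ρ^K + Kρ^(K+1)] / [(1−ρ)(1−ρ^(K+1))]
Numerator: 0.08935·(1 − 8·0.00000004545 + 7·0.000000004061) = 0.089347
Denominator: (0.9107)·(1.000000) = 0.910653
L = 0.089347/0.910653 = 0.09811

Final: 0.09811


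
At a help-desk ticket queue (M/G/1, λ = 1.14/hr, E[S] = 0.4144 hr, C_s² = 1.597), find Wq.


ρ = λ·E[S] = 1.14·0.4144 = 0.4724
E[S²] = E[S]²(1+C_s²) = 0.4144²·(1+1.597) = 0.445976
Wq = λ·E[S²]/(2(1−ρ)) = 1.14·0.445976/(2·0.5276) = 0.48183 hr

Final: 0.48183 hr


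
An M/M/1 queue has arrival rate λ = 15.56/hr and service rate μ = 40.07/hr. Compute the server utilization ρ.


ρ = λ/μ = 15.56/40.07 = 0.3883

Final: 0.3883


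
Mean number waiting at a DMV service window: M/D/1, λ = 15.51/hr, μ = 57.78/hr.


ρ = 15.51/57.78 = 0.2684
M/D/1: Lq = ρ²/(2(1−ρ)) = 0.07206/(2·0.7316) = 0.04925

Final: 0.04925


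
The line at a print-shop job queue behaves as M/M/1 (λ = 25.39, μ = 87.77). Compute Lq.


ρ = 25.39/87.77 = 0.2893
Lq = ρ²/(1−ρ) = 0.08368/0.7107 = 0.1177

Final: 0.1177


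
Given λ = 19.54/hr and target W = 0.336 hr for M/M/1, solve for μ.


W = 1/(μ−λ) ⇒ μ − λ = 1/W = 1/0.336 = 2.9762
μ = λ + 1/W = 19.54 + 2.9762 = 22.5162 per hr

Final: 22.5162 /hr


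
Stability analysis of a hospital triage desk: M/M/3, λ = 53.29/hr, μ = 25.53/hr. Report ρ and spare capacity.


Total capacity cμ = 3·25.53 = 76.59/hr
ρ = λ/(cμ) = 53.29/76.59 = 0.6958
Stable ⇔ ρ < 1: YES
Spare capacity = cμ − λ = 76.59 − 53.29 = 23.30/hr

Final: ρ = 0.6958; stable; margin = 23.30/hr


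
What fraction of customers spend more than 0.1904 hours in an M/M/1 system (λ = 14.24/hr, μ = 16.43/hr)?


W ~ Exponential(μ−λ) for M/M/1.
μ − λ = 16.43 − 14.24 = 2.1900
P(W > t) = e^{−(μ−λ)t} = e^{−0.4170} = 0.659037

Final: 0.659037


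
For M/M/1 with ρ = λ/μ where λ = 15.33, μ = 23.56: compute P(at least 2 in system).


ρ = 15.33/23.56 = 0.6507
P(N ≥ n) = ρ^n = 0.6507^2 = 0.423383

Final: 0.423383


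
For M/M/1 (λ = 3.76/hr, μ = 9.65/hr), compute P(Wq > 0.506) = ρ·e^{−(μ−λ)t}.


ρ = 3.76/9.65 = 0.3896
P(Wq > t) = ρ·e^{−(μ−λ)t} = 0.3896·e^{−2.9803}
= 0.3896·0.050776 = 0.019784

Final: 0.019784


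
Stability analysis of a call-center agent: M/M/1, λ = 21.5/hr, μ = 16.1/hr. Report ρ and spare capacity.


Total capacity cμ = 1·16.1 = 16.10/hr
ρ = λ/(cμ) = 21.5/16.10 = 1.3354
Stable ⇔ ρ < 1: NO
Spare capacity = cμ − λ = 16.10 − 21.5 = -5.40/hr

Final: ρ = 1.3354; unstable; margin = -5.40/hr


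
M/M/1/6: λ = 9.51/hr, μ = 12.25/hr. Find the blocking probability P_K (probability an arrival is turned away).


ρ = λ/μ = 9.51/12.25 = 0.7763
P_K = (1−ρ)ρ^K/(1−ρ^(K+1)) = (0.2237·0.218910)/(1 − 0.169946)
= 0.048964/0.830054 = 0.058989

Final: 0.058989


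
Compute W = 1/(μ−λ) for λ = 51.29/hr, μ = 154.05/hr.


W = 1/(μ−λ) = 1/(154.05 − 51.29) = 1/102.76 = 0.009731 hr

Final: 0.009731 hr


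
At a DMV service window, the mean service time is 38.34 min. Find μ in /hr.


μ = 1/(service time) in consistent units.
1 hour = 60 min, so μ = 60/38.34 = 1.5649 per hour

Final: 1.5649 /hr


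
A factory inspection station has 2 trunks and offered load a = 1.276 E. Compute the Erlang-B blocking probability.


B(c,a) = (a^c/c!) / Σ_{k=0}^{c} a^k/k!
a^2/2! = 0.814088
Σ terms (k=0..2): 1.00000 + 1.27600 + 0.81409 = 3.090088
B = 0.814088/3.090088 = 0.263451

Final: 0.263451


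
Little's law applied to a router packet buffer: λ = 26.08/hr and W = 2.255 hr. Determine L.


L = λW = 26.08·2.255 = 58.8104

Final: 58.8104


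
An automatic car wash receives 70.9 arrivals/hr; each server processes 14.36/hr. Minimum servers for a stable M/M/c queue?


Stability requires cμ > λ ⇔ c > λ/μ.
λ/μ = 70.9/14.36 = 4.9373
Minimum integer c = ⌊4.9373⌋ + 1 = 5
Check: 5·14.36 = 71.80 > 70.9, while 4·14.36 = 57.44 ≤ 70.9

Final: 5 servers


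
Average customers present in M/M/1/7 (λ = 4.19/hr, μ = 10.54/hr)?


ρ = 4.19/10.54 = 0.3975
L = ρ[1 − (K+1)ρ^K + Kρ^(K+1)] / [(1−ρ)(1−ρ^(K+1))]
Numerator: 0.3975·(1 − 8·0.001569 + 7·0.0006237) = 0.394279
Denominator: (0.6025)·(0.999376) = 0.602091
L = 0.394279/0.602091 = 0.6548

Final: 0.6548


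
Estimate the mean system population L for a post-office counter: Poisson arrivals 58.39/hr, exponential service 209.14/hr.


ρ = λ/μ = 58.39/209.14 = 0.2792
L = ρ/(1−ρ) = 0.2792/(1 − 0.2792) = 0.2792/0.7208 = 0.3873

Final: 0.3873


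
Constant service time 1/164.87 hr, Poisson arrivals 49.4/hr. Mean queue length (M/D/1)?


ρ = 49.4/164.87 = 0.2996
M/D/1: Lq = ρ²/(2(1−ρ)) = 0.08978/(2·0.7004) = 0.06409

Final: 0.06409


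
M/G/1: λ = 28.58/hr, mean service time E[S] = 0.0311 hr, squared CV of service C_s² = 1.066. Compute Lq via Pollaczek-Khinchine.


ρ = λ·E[S] = 28.58·0.0311 = 0.8888
Lq = ρ²(1+C_s²)/(2(1−ρ)) = 0.7900·(1+1.066)/(2·0.1112)
= 0.7900·2.0660/0.2223 = 7.34157

Final: 7.34157


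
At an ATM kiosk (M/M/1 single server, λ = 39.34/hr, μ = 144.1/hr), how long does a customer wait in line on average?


ρ = 39.34/144.1 = 0.2730
Wq = ρ/(μ−λ) = 0.2730/(144.1 − 39.34) = 0.2730/104.76 = 0.002606 hr

Final: 0.002606 hr


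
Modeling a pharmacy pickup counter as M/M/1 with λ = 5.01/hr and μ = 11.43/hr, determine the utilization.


ρ = λ/μ = 5.01/11.43 = 0.4383

Final: 0.4383


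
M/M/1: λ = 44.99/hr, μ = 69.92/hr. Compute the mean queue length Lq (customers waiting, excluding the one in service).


ρ = 44.99/69.92 = 0.6434
Lq = ρ²/(1−ρ) = 0.4140/0.3566 = 1.1612

Final: 1.1612


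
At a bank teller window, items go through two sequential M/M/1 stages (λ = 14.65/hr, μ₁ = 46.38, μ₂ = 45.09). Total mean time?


Each node sees arrival rate λ = 14.65/hr (tandem ⇒ throughput preserved).
W₁ = 1/(μ₁−λ) = 1/(46.38−14.65) = 0.03152 hr
W₂ = 1/(μ₂−λ) = 1/(45.09−14.65) = 0.03285 hr
W_total = W₁ + W₂ = 0.03152 + 0.03285 = 0.06437 hr

Final: 0.06437 hr


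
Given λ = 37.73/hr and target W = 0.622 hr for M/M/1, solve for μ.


W = 1/(μ−λ) ⇒ μ − λ = 1/W = 1/0.622 = 1.6077
μ = λ + 1/W = 37.73 + 1.6077 = 39.3377 per hr

Final: 39.3377 /hr


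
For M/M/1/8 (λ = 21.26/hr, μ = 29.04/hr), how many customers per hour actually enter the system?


ρ = 0.7321; P_K = (1−ρ)ρ^8/(1−ρ^9) = 0.023528
λ_eff = λ(1 − P_K) = 21.26·(1 − 0.023528) = 21.26·0.976472 = 20.7598 /hr

Final: 20.7598 /hr


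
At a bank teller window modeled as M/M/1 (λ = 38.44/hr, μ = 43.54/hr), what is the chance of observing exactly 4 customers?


ρ = 38.44/43.54 = 0.8829
P_n = (1−ρ)·ρ^n = (1 − 0.8829)·0.8829^4 = 0.1171·0.607547 = 0.071164

Final: 0.071164


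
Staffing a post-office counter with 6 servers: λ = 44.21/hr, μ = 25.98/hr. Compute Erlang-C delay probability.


a = λ/μ = 1.7017; ρ = a/6 = 0.2836
P₀ = 0.182274 (from M/M/c formula)
C(c,a) = [a^c/(c!(1−ρ))]·P₀ = [24.28221/(720·0.7164)]·0.182274
= 0.04708·0.182274 = 0.008581

Final: 0.008581


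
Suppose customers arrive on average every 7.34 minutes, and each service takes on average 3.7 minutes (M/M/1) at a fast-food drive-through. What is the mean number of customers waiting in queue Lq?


λ = 60/7.34 = 8.1744 /hr
μ = 60/3.7 = 16.2162 /hr
ρ = λ/μ = 8.1744/16.2162 = 0.5041
Lq = ρ²/(1−ρ) = 0.2541/0.4959 = 0.5124

Final: 0.5124


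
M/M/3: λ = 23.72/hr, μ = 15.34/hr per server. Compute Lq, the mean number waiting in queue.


a = λ/μ = 1.5463; ρ = a/3 = 0.5154
P₀ = 0.199465
Lq = P₀·a^c·ρ / (c!·(1−ρ)²) = 0.199465·3.69716·0.5154/(6·0.23481)
= 0.26980

Final: 0.26980
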